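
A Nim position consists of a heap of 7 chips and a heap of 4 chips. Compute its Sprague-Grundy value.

3

Nim-sum: 7 ^ 4 = 3.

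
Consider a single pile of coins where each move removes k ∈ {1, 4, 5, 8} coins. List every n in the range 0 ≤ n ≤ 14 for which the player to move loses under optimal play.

0, 2, 9, 11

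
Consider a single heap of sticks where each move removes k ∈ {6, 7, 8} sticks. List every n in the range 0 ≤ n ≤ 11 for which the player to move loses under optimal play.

0, 1, 2, 3, 4, 5

Compute g(0), g(1), … for moves {6, 7, 8}:
g(0) = mex{} = 0
g(1) = mex{} = 0
g(2) = mex{} = 0
g(3) = mex{} = 0
g(4) = mex{} = 0
g(5) = mex{} = 0
g(6) = mex{0} = 1
g(7) = mex{0} = 1
g(8) = mex{0} = 1
g(9) = mex{0} = 1
g(10) = mex{0} = 1
g(11) = mex{0} = 1
The P-positions (g = 0) in 0..11 are 0, 1, 2, 3, 4, 5.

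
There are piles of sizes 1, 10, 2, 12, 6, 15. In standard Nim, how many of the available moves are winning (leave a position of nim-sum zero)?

Compute the nim-sum pairwise:
1 ⊕ 10 = 11
11 ⊕ 2 = 9
9 ⊕ 12 = 5
5 ⊕ 6 = 3
3 ⊕ 15 = 12
The overall nim-sum is X = 12. A pile of size p has a winning move iff p XOR X < p (reduce it to p XOR X).
  1: 1 XOR 12 = 13 ≥ 1 — no move.
  10: 10 XOR 12 = 6 < 10 — winning move (to 6).
  2: 2 XOR 12 = 14 ≥ 2 — no move.
  12: 12 XOR 12 = 0 < 12 — winning move (to 0).
  6: 6 XOR 12 = 10 ≥ 6 — no move.
  15: 15 XOR 12 = 3 < 15 — winning move (to 3).
That gives 3 winning moves.

3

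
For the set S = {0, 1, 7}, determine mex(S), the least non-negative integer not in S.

2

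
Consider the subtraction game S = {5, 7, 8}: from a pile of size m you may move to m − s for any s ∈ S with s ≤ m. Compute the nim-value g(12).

Grundy values for subtraction set {5, 7, 8}:
k:     0  1  2  3  4  5  6  7  8  9 10 11 12
g(k):  0  0  0  0  0  1  1  1  1  1  2  2  2
So g(12) = 2.

2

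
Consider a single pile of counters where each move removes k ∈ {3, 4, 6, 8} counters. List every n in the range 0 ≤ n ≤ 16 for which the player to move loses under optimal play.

0, 1, 2, 11, 12, 13

Build the Grundy sequence with g(k) = mex{g(k−s) : s ∈ {3, 4, 6, 8}, s ≤ k}:
k:     0  1  2  3  4  5  6  7  8  9 10 11 12 13 14 15 16
g(k):  0  0  0  1  1  1  2  2  2  3  3  0  0  0  1  1  1
The P-positions (g = 0) in 0..16 are 0, 1, 2, 11, 12, 13.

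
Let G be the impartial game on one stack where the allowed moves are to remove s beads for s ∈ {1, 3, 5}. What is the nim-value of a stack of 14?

0

Grundy values for subtraction set {1, 3, 5}:
k:     0  1  2  3  4  5  6  7  8  9 10 11 12 13 14
g(k):  0  1  0  1  0  1  0  1  0  1  0  1  0  1  0
So g(14) = 0.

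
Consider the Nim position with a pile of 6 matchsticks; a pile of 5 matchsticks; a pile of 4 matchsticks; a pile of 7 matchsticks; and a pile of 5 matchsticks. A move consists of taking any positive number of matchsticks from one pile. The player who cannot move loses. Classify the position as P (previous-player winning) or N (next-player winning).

In binary:
  110  (6)
  101  (5)
  100  (4)
  111  (7)
  101  (5)
  ---
  101  (5)
The nim-sum is 5 ≠ 0, so this is an N-position: the player to move can win.

N-position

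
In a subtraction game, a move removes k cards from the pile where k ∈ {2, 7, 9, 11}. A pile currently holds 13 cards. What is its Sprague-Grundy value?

Build the Grundy sequence with g(k) = mex{g(k−s) : s ∈ {2, 7, 9, 11}, s ≤ k}:
k:     0  1  2  3  4  5  6  7  8  9 10 11 12 13
g(k):  0  0  1  1  0  0  1  1  2  2  3  3  2  2
So g(13) = 2.

2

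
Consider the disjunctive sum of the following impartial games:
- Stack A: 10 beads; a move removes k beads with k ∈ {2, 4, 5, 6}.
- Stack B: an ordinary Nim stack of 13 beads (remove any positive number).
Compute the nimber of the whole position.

12

Build the Grundy sequence for stack A with g(k) = mex{g(k−s) : s ∈ {2, 4, 5, 6}, s ≤ k}:
g(0) = mex{} = 0
g(1) = mex{} = 0
g(2) = mex{0} = 1
g(3) = mex{0} = 1
g(4) = mex{0,1} = 2
g(5) = mex{0,1} = 2
g(6) = mex{0,1,2} = 3
g(7) = mex{0,1,2} = 3
g(8) = mex{1,2,3} = 0
g(9) = mex{1,2,3} = 0
g(10) = mex{0,2,3} = 1
So g(10) = 1.
Stack B is a plain Nim stack of size 13, so its Grundy value is 13.
The value of a disjunctive sum is the nim-sum of the parts.
Combined value = 1 XOR 13 = 12.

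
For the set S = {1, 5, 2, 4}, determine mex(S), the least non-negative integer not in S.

0

0 is not in the set, so the mex is 0.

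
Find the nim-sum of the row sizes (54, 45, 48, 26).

49

Nim-sum: 54 ^ 45 ^ 48 ^ 26 = 49.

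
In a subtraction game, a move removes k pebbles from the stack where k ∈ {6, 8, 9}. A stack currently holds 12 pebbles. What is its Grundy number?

2

Compute g(0), g(1), … for moves {6, 8, 9}:
k:     0  1  2  3  4  5  6  7  8  9 10 11 12
g(k):  0  0  0  0  0  0  1  1  1  1  1  1  2
So g(12) = 2.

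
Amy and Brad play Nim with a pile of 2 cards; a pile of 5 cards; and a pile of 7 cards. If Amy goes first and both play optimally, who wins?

Bitwise XOR of the heap sizes:
  010  (2)
  101  (5)
  111  (7)
  ---
  000  (0)
The nim-sum is 0, so this is a P-position: the player to move is in a losing position under optimal play; Amy is about to move from it and so loses — Brad wins.

Brad wins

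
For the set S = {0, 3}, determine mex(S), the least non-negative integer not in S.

1

0 is in the set but 1 is not, so the mex is 1.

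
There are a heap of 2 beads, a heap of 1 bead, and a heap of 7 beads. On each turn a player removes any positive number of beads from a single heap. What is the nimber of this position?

Bitwise XOR of the heap sizes:
  010  (2)
  001  (1)
  111  (7)
  ---
  100  (4)

4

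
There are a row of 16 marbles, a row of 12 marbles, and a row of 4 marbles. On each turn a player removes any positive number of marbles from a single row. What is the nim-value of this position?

Compute the nim-sum pairwise:
16 ⊕ 12 = 28
28 ⊕ 4 = 24

24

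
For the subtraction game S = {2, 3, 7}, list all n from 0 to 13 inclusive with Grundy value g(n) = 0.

0, 1, 5, 6, 10, 11

Build the Grundy sequence with g(k) = mex{g(k−s) : s ∈ {2, 3, 7}, s ≤ k}:
k:     0  1  2  3  4  5  6  7  8  9 10 11 12 13
g(k):  0  0  1  1  2  0  0  1  1  2  0  0  1  1
The P-positions (g = 0) in 0..13 are 0, 1, 5, 6, 10, 11.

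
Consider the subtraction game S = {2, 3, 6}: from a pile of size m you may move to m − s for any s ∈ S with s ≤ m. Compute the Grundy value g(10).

Grundy values for subtraction set {2, 3, 6}:
k:     0  1  2  3  4  5  6  7  8  9 10
g(k):  0  0  1  1  2  0  3  1  2  0  0
So g(10) = 0.

0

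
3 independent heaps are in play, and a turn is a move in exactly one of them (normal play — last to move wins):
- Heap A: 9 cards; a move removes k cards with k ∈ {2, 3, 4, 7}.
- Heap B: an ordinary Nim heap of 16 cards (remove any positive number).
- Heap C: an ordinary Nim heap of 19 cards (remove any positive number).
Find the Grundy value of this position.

7

Build the Grundy sequence for heap A with g(k) = mex{g(k−s) : s ∈ {2, 3, 4, 7}, s ≤ k}:
k:     0  1  2  3  4  5  6  7  8  9
g(k):  0  0  1  1  2  2  0  3  1  4
So g(9) = 4.
Heap B is a plain Nim heap of size 16, so its Grundy value is 16.
Heap C is a plain Nim heap of size 19, so its Grundy value is 19.
The value of a disjunctive sum is the nim-sum of the parts.
Combined value = 4 ⊕ 16 ⊕ 19 = 7.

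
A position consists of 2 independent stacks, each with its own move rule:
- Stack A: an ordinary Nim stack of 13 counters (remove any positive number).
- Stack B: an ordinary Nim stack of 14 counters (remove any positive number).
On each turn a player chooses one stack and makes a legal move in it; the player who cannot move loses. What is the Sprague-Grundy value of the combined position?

Stack A is a plain Nim stack of size 13, so its Grundy value is 13.
Stack B is a plain Nim stack of size 14, so its Grundy value is 14.
The value of a disjunctive sum is the nim-sum of the parts.
Combined value = 13 XOR 14 = 3.

3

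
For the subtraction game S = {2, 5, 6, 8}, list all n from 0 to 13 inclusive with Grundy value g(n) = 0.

0, 1, 4, 11

Build the Grundy sequence with g(k) = mex{g(k−s) : s ∈ {2, 5, 6, 8}, s ≤ k}:
g(0) = mex{} = 0
g(1) = mex{} = 0
g(2) = mex{0} = 1
g(3) = mex{0} = 1
g(4) = mex{1} = 0
g(5) = mex{0,1} = 2
g(6) = mex{0} = 1
g(7) = mex{0,1,2} = 3
g(8) = mex{0,1} = 2
g(9) = mex{0,1,3} = 2
g(10) = mex{0,1,2} = 3
g(11) = mex{1,2} = 0
g(12) = mex{0,1,3} = 2
g(13) = mex{0,2,3} = 1
The P-positions (g = 0) in 0..13 are 0, 1, 4, 11.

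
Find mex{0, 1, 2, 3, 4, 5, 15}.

6

The values 0, 1, 2, 3, 4, 5 are all present; 6 is the first non-negative integer missing from the set.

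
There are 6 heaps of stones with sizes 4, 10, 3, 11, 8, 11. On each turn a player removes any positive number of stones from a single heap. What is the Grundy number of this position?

Compute the nim-sum pairwise:
4 ^ 10 = 14
14 ^ 3 = 13
13 ^ 11 = 6
6 ^ 8 = 14
14 ^ 11 = 5

5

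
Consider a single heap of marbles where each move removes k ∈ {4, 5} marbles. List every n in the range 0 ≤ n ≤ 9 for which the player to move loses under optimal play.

Grundy values for subtraction set {4, 5}:
g(0) = mex{} = 0
g(1) = mex{} = 0
g(2) = mex{} = 0
g(3) = mex{} = 0
g(4) = mex{0} = 1
g(5) = mex{0} = 1
g(6) = mex{0} = 1
g(7) = mex{0} = 1
g(8) = mex{0,1} = 2
g(9) = mex{1} = 0
The P-positions (g = 0) in 0..9 are 0, 1, 2, 3, 9.

0, 1, 2, 3, 9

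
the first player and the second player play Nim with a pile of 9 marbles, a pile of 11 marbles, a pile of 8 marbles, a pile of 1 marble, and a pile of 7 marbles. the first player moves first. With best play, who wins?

the first player wins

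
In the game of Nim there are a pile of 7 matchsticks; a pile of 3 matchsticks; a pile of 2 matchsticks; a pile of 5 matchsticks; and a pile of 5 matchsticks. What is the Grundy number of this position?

6

Write each in binary and XOR column by column:
  111  (7)
  011  (3)
  010  (2)
  101  (5)
  101  (5)
  ---
  110  (6)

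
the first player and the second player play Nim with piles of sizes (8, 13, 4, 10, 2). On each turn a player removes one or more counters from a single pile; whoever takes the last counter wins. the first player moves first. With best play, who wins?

the first player wins

Write each in binary and XOR column by column:
  1000  (8)
  1101  (13)
  0100  (4)
  1010  (10)
  0010  (2)
  ----
  1001  (9)
The nim-sum is 9 ≠ 0, so this is an N-position: the player to move can win; the first player has a winning move.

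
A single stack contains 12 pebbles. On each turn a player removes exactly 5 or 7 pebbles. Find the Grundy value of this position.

0

Build the Grundy sequence with g(k) = mex{g(k−s) : s ∈ {5, 7}, s ≤ k}:
k:     0  1  2  3  4  5  6  7  8  9 10 11 12
g(k):  0  0  0  0  0  1  1  1  1  1  2  2  0
So g(12) = 0.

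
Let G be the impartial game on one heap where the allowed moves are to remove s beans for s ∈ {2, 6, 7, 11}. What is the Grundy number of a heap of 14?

0

Build the Grundy sequence with g(k) = mex{g(k−s) : s ∈ {2, 6, 7, 11}, s ≤ k}:
g(0) = mex{} = 0
g(1) = mex{} = 0
g(2) = mex{0} = 1
g(3) = mex{0} = 1
g(4) = mex{1} = 0
g(5) = mex{1} = 0
g(6) = mex{0} = 1
g(7) = mex{0} = 1
g(8) = mex{0,1} = 2
g(9) = mex{1} = 0
g(10) = mex{0,1,2} = 3
g(11) = mex{0} = 1
g(12) = mex{0,1,3} = 2
g(13) = mex{1} = 0
g(14) = mex{1,2} = 0
So g(14) = 0.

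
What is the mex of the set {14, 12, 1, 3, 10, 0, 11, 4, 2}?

The values 0, 1, 2, 3, 4 are all present; 5 is the first non-negative integer missing from the set.

5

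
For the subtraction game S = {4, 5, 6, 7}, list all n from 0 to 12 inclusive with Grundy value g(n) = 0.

0, 1, 2, 3, 11, 12

Grundy values for subtraction set {4, 5, 6, 7}:
g(0) = mex{} = 0
g(1) = mex{} = 0
g(2) = mex{} = 0
g(3) = mex{} = 0
g(4) = mex{0} = 1
g(5) = mex{0} = 1
g(6) = mex{0} = 1
g(7) = mex{0} = 1
g(8) = mex{0,1} = 2
g(9) = mex{0,1} = 2
g(10) = mex{0,1} = 2
g(11) = mex{1} = 0
g(12) = mex{1,2} = 0
The P-positions (g = 0) in 0..12 are 0, 1, 2, 3, 11, 12.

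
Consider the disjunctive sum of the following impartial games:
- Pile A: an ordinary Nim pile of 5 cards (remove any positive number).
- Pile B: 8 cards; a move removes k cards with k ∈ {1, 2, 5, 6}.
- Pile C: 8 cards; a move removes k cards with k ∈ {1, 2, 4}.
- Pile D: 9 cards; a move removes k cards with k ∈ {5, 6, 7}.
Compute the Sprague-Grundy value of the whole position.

Pile A is a plain Nim pile of size 5, so its Grundy value is 5.
Grundy values for pile B (subtraction set {1, 2, 5, 6}):
k:     0  1  2  3  4  5  6  7  8
g(k):  0  1  2  0  1  2  3  0  1
So g(8) = 1.
Grundy values for pile C (subtraction set {1, 2, 4}):
k:     0  1  2  3  4  5  6  7  8
g(k):  0  1  2  0  1  2  0  1  2
So g(8) = 2.
Grundy values for pile D (subtraction set {5, 6, 7}):
g(0) = mex{} = 0
g(1) = mex{} = 0
g(2) = mex{} = 0
g(3) = mex{} = 0
g(4) = mex{} = 0
g(5) = mex{0} = 1
g(6) = mex{0} = 1
g(7) = mex{0} = 1
g(8) = mex{0} = 1
g(9) = mex{0} = 1
So g(9) = 1.
The value of a disjunctive sum is the nim-sum of the parts.
Combined value = 5 XOR 1 XOR 2 XOR 1 = 7.

7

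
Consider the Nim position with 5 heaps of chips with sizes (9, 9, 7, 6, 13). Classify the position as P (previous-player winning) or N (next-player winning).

Nim-sum: 9 ⊕ 9 ⊕ 7 ⊕ 6 ⊕ 13 = 12.
The nim-sum is 12 ≠ 0, so this is an N-position: the player to move can win.

N-position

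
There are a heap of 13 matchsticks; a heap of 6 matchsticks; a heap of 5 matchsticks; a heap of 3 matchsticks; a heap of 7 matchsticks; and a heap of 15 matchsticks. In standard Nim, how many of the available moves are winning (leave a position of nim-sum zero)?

Nim-sum: 13 ⊕ 6 ⊕ 5 ⊕ 3 ⊕ 7 ⊕ 15 = 5.
The overall nim-sum is X = 5. A heap of size p has a winning move iff p XOR X < p (reduce it to p XOR X).
  13: 13 XOR 5 = 8 < 13 — winning move (to 8).
  6: 6 XOR 5 = 3 < 6 — winning move (to 3).
  5: 5 XOR 5 = 0 < 5 — winning move (to 0).
  3: 3 XOR 5 = 6 ≥ 3 — no move.
  7: 7 XOR 5 = 2 < 7 — winning move (to 2).
  15: 15 XOR 5 = 10 < 15 — winning move (to 10).
That gives 5 winning moves.

5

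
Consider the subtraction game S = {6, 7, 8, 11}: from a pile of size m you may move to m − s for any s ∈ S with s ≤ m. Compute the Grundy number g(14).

2

Build the Grundy sequence with g(k) = mex{g(k−s) : s ∈ {6, 7, 8, 11}, s ≤ k}:
k:     0  1  2  3  4  5  6  7  8  9 10 11 12 13 14
g(k):  0  0  0  0  0  0  1  1  1  1  1  1  2  2  2
So g(14) = 2.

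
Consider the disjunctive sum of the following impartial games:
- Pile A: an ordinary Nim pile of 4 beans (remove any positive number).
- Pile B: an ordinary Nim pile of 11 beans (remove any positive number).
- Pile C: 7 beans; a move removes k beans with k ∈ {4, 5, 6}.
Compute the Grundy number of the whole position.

Pile A is a plain Nim pile of size 4, so its Grundy value is 4.
Pile B is a plain Nim pile of size 11, so its Grundy value is 11.
Grundy values for pile C (subtraction set {4, 5, 6}):
k:     0  1  2  3  4  5  6  7
g(k):  0  0  0  0  1  1  1  1
So g(7) = 1.
By the Sprague-Grundy theorem, the Grundy value of a sum of independent games is the XOR of the component values.
Combined value = 4 ⊕ 11 ⊕ 1 = 14.

14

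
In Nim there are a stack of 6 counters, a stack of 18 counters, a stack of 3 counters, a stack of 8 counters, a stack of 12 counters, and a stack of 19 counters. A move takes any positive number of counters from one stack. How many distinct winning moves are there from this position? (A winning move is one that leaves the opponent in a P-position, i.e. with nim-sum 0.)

Nim-sum: 6 ^ 18 ^ 3 ^ 8 ^ 12 ^ 19 = 0.
The nim-sum is already 0, so every move leaves a nonzero nim-sum — there are no winning moves.

0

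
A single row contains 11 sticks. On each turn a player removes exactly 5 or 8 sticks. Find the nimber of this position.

Build the Grundy sequence with g(k) = mex{g(k−s) : s ∈ {5, 8}, s ≤ k}:
k:     0  1  2  3  4  5  6  7  8  9 10 11
g(k):  0  0  0  0  0  1  1  1  1  1  2  2
So g(11) = 2.

2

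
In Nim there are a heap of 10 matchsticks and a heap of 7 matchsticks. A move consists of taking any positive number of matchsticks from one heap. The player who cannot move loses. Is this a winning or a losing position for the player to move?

In binary:
  1010  (10)
  0111  (7)
  ----
  1101  (13)
The nim-sum is 13 ≠ 0, so this is an N-position: the player to move can win.

Winning position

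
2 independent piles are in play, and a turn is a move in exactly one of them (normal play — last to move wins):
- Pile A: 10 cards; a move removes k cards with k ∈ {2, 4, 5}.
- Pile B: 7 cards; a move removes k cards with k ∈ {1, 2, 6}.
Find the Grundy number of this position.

For pile A, compute g(0), g(1), … with moves {2, 4, 5}:
g(0) = mex{} = 0
g(1) = mex{} = 0
g(2) = mex{0} = 1
g(3) = mex{0} = 1
g(4) = mex{0,1} = 2
g(5) = mex{0,1} = 2
g(6) = mex{0,1,2} = 3
g(7) = mex{1,2} = 0
g(8) = mex{1,2,3} = 0
g(9) = mex{0,2} = 1
g(10) = mex{0,2,3} = 1
So g(10) = 1.
For pile B, compute g(0), g(1), … with moves {1, 2, 6}:
g(0) = mex{} = 0
g(1) = mex{0} = 1
g(2) = mex{0,1} = 2
g(3) = mex{1,2} = 0
g(4) = mex{0,2} = 1
g(5) = mex{0,1} = 2
g(6) = mex{0,1,2} = 3
g(7) = mex{1,2,3} = 0
So g(7) = 0.
The value of a disjunctive sum is the nim-sum of the parts.
Combined value = 1 ⊕ 0 = 1.

1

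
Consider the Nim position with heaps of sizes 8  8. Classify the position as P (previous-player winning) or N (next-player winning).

P-position

Write each in binary and XOR column by column:
  1000  (8)
  1000  (8)
  ----
  0000  (0)
The nim-sum is 0, so this is a P-position: the player to move is in a losing position under optimal play.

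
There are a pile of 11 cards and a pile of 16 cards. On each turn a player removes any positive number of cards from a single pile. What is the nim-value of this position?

27

Compute the nim-sum pairwise:
11 ^ 16 = 27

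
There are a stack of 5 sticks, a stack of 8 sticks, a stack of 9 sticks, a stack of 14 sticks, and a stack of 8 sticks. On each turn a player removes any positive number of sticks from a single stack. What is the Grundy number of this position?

2

Nim-sum: 5 XOR 8 XOR 9 XOR 14 XOR 8 = 2.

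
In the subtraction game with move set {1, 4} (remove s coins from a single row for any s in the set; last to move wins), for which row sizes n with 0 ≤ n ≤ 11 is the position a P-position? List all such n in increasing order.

Grundy values for subtraction set {1, 4}:
k:     0  1  2  3  4  5  6  7  8  9 10 11
g(k):  0  1  0  1  2  0  1  0  1  2  0  1
The P-positions (g = 0) in 0..11 are 0, 2, 5, 7, 10.

0, 2, 5, 7, 10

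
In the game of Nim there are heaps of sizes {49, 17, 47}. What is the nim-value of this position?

15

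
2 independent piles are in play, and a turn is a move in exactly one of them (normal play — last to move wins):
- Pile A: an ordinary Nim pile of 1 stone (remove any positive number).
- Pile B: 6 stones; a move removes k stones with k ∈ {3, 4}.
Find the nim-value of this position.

3

Pile A is a plain Nim pile of size 1, so its Grundy value is 1.
Grundy values for pile B (subtraction set {3, 4}):
g(0) = mex{} = 0
g(1) = mex{} = 0
g(2) = mex{} = 0
g(3) = mex{0} = 1
g(4) = mex{0} = 1
g(5) = mex{0} = 1
g(6) = mex{0,1} = 2
So g(6) = 2.
The value of a disjunctive sum is the nim-sum of the parts.
Combined value = 1 XOR 2 = 3.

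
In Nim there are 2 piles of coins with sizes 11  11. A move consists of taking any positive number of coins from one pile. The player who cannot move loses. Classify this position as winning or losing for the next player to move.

Compute the nim-sum pairwise:
11 ⊕ 11 = 0
The nim-sum is 0, so this is a P-position: the player to move is in a losing position under optimal play.

Losing position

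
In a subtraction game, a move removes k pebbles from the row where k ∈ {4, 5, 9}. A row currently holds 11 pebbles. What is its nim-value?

2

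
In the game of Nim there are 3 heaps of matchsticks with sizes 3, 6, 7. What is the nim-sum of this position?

2

Bitwise XOR of the heap sizes:
  011  (3)
  110  (6)
  111  (7)
  ---
  010  (2)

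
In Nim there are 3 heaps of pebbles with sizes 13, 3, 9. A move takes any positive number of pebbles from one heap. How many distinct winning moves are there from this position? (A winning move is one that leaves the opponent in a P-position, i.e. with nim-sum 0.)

Write each in binary and XOR column by column:
  1101  (13)
  0011  (3)
  1001  (9)
  ----
  0111  (7)
The overall nim-sum is X = 7. A heap of size p has a winning move iff p XOR X < p (reduce it to p XOR X).
  13: 13 XOR 7 = 10 < 13 — winning move (to 10).
  3: 3 XOR 7 = 4 ≥ 3 — no move.
  9: 9 XOR 7 = 14 ≥ 9 — no move.
That gives 1 winning move.

1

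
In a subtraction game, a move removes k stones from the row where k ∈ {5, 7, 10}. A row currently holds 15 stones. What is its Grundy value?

Build the Grundy sequence with g(k) = mex{g(k−s) : s ∈ {5, 7, 10}, s ≤ k}:
k:     0  1  2  3  4  5  6  7  8  9 10 11 12 13 14 15
g(k):  0  0  0  0  0  1  1  1  1  1  2  2  2  2  2  0
So g(15) = 0.

0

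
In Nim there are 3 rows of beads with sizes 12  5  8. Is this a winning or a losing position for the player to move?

Nim-sum: 12 ^ 5 ^ 8 = 1.
The nim-sum is 1 ≠ 0, so this is an N-position: the player to move can win.

Winning position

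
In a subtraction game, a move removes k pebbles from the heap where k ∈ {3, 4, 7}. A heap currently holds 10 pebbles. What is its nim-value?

0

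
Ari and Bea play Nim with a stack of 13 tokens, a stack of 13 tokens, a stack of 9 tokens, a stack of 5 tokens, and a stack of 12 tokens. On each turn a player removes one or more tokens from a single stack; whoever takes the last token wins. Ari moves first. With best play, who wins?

Compute the nim-sum pairwise:
13 ^ 13 = 0
0 ^ 9 = 9
9 ^ 5 = 12
12 ^ 12 = 0
The nim-sum is 0, so this is a P-position: the player to move is in a losing position under optimal play; Ari is about to move from it and so loses — Bea wins.

Bea wins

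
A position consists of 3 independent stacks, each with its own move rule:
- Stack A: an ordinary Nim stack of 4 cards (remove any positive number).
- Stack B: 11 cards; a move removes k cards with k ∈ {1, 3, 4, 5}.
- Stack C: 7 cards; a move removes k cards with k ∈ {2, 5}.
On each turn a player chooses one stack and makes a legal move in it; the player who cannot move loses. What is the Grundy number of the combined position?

5

Stack A is a plain Nim stack of size 4, so its Grundy value is 4.
For stack B, compute g(0), g(1), … with moves {1, 3, 4, 5}:
k:     0  1  2  3  4  5  6  7  8  9 10 11
g(k):  0  1  0  1  2  3  2  3  0  1  0  1
So g(11) = 1.
Build the Grundy sequence for stack C with g(k) = mex{g(k−s) : s ∈ {2, 5}, s ≤ k}:
g(0) = mex{} = 0
g(1) = mex{} = 0
g(2) = mex{0} = 1
g(3) = mex{0} = 1
g(4) = mex{1} = 0
g(5) = mex{0,1} = 2
g(6) = mex{0} = 1
g(7) = mex{1,2} = 0
So g(7) = 0.
By the Sprague-Grundy theorem, the Grundy value of a sum of independent games is the XOR of the component values.
Combined value = 4 ⊕ 1 ⊕ 0 = 5.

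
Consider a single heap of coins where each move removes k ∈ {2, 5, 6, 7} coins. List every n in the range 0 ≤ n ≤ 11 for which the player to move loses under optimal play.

0, 1, 4

Compute g(0), g(1), … for moves {2, 5, 6, 7}:
k:     0  1  2  3  4  5  6  7  8  9 10 11
g(k):  0  0  1  1  0  2  1  3  2  2  3  3
The P-positions (g = 0) in 0..11 are 0, 1, 4.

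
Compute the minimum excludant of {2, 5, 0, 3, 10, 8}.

0 is in the set but 1 is not, so the mex is 1.

1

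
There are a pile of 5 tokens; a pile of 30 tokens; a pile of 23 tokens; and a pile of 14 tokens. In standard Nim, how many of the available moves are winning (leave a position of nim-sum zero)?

3

Compute the nim-sum pairwise:
5 XOR 30 = 27
27 XOR 23 = 12
12 XOR 14 = 2
The overall nim-sum is X = 2. A pile of size p has a winning move iff p XOR X < p (reduce it to p XOR X).
  5: 5 XOR 2 = 7 ≥ 5 — no move.
  30: 30 XOR 2 = 28 < 30 — winning move (to 28).
  23: 23 XOR 2 = 21 < 23 — winning move (to 21).
  14: 14 XOR 2 = 12 < 14 — winning move (to 12).
That gives 3 winning moves.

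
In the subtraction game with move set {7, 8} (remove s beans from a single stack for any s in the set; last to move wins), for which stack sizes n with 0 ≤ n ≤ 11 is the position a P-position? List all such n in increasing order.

0, 1, 2, 3, 4, 5, 6

Compute g(0), g(1), … for moves {7, 8}:
g(0) = mex{} = 0
g(1) = mex{} = 0
g(2) = mex{} = 0
g(3) = mex{} = 0
g(4) = mex{} = 0
g(5) = mex{} = 0
g(6) = mex{} = 0
g(7) = mex{0} = 1
g(8) = mex{0} = 1
g(9) = mex{0} = 1
g(10) = mex{0} = 1
g(11) = mex{0} = 1
The P-positions (g = 0) in 0..11 are 0, 1, 2, 3, 4, 5, 6.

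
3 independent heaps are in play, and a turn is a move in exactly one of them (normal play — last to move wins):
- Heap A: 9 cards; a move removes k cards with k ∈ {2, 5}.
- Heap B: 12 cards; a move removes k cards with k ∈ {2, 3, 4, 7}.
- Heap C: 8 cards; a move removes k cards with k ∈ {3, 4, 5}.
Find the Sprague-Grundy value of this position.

1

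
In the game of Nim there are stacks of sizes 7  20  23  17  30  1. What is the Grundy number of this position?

Compute the nim-sum pairwise:
7 ⊕ 20 = 19
19 ⊕ 23 = 4
4 ⊕ 17 = 21
21 ⊕ 30 = 11
11 ⊕ 1 = 10

10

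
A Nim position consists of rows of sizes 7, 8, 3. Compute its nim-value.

12

Compute the nim-sum pairwise:
7 XOR 8 = 15
15 XOR 3 = 12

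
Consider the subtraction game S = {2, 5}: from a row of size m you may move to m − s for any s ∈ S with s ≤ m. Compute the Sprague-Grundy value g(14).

0

Grundy values for subtraction set {2, 5}:
g(0) = mex{} = 0
g(1) = mex{} = 0
g(2) = mex{0} = 1
g(3) = mex{0} = 1
g(4) = mex{1} = 0
g(5) = mex{0,1} = 2
g(6) = mex{0} = 1
g(7) = mex{1,2} = 0
g(8) = mex{1} = 0
g(9) = mex{0} = 1
g(10) = mex{0,2} = 1
g(11) = mex{1} = 0
g(12) = mex{0,1} = 2
g(13) = mex{0} = 1
g(14) = mex{1,2} = 0
So g(14) = 0.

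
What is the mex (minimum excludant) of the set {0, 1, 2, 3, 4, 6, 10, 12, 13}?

The values 0, 1, 2, 3, 4 are all present; 5 is the first non-negative integer missing from the set.

5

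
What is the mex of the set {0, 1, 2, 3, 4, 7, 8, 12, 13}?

The values 0, 1, 2, 3, 4 are all present; 5 is the first non-negative integer missing from the set.

5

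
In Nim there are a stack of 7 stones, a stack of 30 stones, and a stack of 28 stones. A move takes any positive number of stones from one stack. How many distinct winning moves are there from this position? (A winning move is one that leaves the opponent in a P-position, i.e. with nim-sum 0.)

Write each in binary and XOR column by column:
  00111  (7)
  11110  (30)
  11100  (28)
  -----
  00101  (5)
The overall nim-sum is X = 5. A stack of size p has a winning move iff p XOR X < p (reduce it to p XOR X).
  7: 7 XOR 5 = 2 < 7 — winning move (to 2).
  30: 30 XOR 5 = 27 < 30 — winning move (to 27).
  28: 28 XOR 5 = 25 < 28 — winning move (to 25).
That gives 3 winning moves.

3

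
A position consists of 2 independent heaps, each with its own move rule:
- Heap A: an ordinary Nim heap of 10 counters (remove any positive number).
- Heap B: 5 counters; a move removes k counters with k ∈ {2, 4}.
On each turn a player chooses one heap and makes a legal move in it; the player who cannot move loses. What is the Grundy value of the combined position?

8

Heap A is a plain Nim heap of size 10, so its Grundy value is 10.
Build the Grundy sequence for heap B with g(k) = mex{g(k−s) : s ∈ {2, 4}, s ≤ k}:
g(0) = mex{} = 0
g(1) = mex{} = 0
g(2) = mex{0} = 1
g(3) = mex{0} = 1
g(4) = mex{0,1} = 2
g(5) = mex{0,1} = 2
So g(5) = 2.
The value of a disjunctive sum is the nim-sum of the parts.
Combined value = 10 XOR 2 = 8.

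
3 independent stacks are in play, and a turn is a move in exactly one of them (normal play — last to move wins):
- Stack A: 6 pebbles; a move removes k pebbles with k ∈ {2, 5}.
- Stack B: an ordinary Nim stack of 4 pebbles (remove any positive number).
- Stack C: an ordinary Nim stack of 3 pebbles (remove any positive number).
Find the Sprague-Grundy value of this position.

Build the Grundy sequence for stack A with g(k) = mex{g(k−s) : s ∈ {2, 5}, s ≤ k}:
k:     0  1  2  3  4  5  6
g(k):  0  0  1  1  0  2  1
So g(6) = 1.
Stack B is a plain Nim stack of size 4, so its Grundy value is 4.
Stack C is a plain Nim stack of size 3, so its Grundy value is 3.
By the Sprague-Grundy theorem, the Grundy value of a sum of independent games is the XOR of the component values.
Combined value = 1 XOR 4 XOR 3 = 6.

6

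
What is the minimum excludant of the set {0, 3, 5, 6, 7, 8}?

0 is in the set but 1 is not, so the mex is 1.

1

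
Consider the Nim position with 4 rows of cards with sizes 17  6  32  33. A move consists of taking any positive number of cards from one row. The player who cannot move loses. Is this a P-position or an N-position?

N-position

Write each in binary and XOR column by column:
  010001  (17)
  000110  (6)
  100000  (32)
  100001  (33)
  ------
  010110  (22)
The nim-sum is 22 ≠ 0, so this is an N-position: the player to move can win.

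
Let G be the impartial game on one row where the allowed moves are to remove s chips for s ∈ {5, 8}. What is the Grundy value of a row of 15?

0

Compute g(0), g(1), … for moves {5, 8}:
k:     0  1  2  3  4  5  6  7  8  9 10 11 12 13 14 15
g(k):  0  0  0  0  0  1  1  1  1  1  2  2  2  0  0  0
So g(15) = 0.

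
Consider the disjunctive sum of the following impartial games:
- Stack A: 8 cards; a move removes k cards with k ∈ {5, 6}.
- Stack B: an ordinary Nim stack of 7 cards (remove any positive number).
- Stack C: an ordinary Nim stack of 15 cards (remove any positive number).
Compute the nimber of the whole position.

Grundy values for stack A (subtraction set {5, 6}):
g(0) = mex{} = 0
g(1) = mex{} = 0
g(2) = mex{} = 0
g(3) = mex{} = 0
g(4) = mex{} = 0
g(5) = mex{0} = 1
g(6) = mex{0} = 1
g(7) = mex{0} = 1
g(8) = mex{0} = 1
So g(8) = 1.
Stack B is a plain Nim stack of size 7, so its Grundy value is 7.
Stack C is a plain Nim stack of size 15, so its Grundy value is 15.
By the Sprague-Grundy theorem, the Grundy value of a sum of independent games is the XOR of the component values.
Combined value = 1 XOR 7 XOR 15 = 9.

9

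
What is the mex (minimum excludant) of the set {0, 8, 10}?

1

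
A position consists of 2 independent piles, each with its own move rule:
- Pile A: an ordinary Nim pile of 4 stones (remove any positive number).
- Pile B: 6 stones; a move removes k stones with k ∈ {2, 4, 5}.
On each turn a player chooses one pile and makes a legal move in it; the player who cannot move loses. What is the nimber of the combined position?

Pile A is a plain Nim pile of size 4, so its Grundy value is 4.
For pile B, compute g(0), g(1), … with moves {2, 4, 5}:
g(0) = mex{} = 0
g(1) = mex{} = 0
g(2) = mex{0} = 1
g(3) = mex{0} = 1
g(4) = mex{0,1} = 2
g(5) = mex{0,1} = 2
g(6) = mex{0,1,2} = 3
So g(6) = 3.
By the Sprague-Grundy theorem, the Grundy value of a sum of independent games is the XOR of the component values.
Combined value = 4 XOR 3 = 7.

7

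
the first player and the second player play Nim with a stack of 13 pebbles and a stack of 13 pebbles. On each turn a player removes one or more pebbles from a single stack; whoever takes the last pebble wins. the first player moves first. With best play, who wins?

the second player wins

Nim-sum: 13 ⊕ 13 = 0.
The nim-sum is 0, so this is a P-position: the player to move is in a losing position under optimal play; the first player is about to move from it and so loses — the second player wins.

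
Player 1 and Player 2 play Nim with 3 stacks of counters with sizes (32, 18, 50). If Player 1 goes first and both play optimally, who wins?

Player 2 wins

Compute the nim-sum pairwise:
32 ^ 18 = 50
50 ^ 50 = 0
The nim-sum is 0, so this is a P-position: the player to move is in a losing position under optimal play; Player 1 is about to move from it and so loses — Player 2 wins.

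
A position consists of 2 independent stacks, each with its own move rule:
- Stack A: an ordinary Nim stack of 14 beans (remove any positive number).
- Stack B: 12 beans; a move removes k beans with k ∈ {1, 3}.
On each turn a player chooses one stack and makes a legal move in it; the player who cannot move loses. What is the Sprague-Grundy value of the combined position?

Stack A is a plain Nim stack of size 14, so its Grundy value is 14.
Build the Grundy sequence for stack B with g(k) = mex{g(k−s) : s ∈ {1, 3}, s ≤ k}:
k:     0  1  2  3  4  5  6  7  8  9 10 11 12
g(k):  0  1  0  1  0  1  0  1  0  1  0  1  0
So g(12) = 0.
The value of a disjunctive sum is the nim-sum of the parts.
Combined value = 14 ⊕ 0 = 14.

14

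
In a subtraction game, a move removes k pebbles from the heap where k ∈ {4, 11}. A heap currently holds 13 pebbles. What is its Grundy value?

1

Compute g(0), g(1), … for moves {4, 11}:
g(0) = mex{} = 0
g(1) = mex{} = 0
g(2) = mex{} = 0
g(3) = mex{} = 0
g(4) = mex{0} = 1
g(5) = mex{0} = 1
g(6) = mex{0} = 1
g(7) = mex{0} = 1
g(8) = mex{1} = 0
g(9) = mex{1} = 0
g(10) = mex{1} = 0
g(11) = mex{0,1} = 2
g(12) = mex{0} = 1
g(13) = mex{0} = 1
So g(13) = 1.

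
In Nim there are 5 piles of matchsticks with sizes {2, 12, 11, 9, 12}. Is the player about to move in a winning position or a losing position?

In binary:
  0010  (2)
  1100  (12)
  1011  (11)
  1001  (9)
  1100  (12)
  ----
  0000  (0)
The nim-sum is 0, so this is a P-position: the player to move is in a losing position under optimal play.

Losing position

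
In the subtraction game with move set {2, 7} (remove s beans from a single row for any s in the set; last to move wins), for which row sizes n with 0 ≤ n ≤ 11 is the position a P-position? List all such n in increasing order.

0, 1, 4, 5, 9, 10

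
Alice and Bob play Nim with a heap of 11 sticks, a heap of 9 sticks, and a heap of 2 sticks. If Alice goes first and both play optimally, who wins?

Compute the nim-sum pairwise:
11 ^ 9 = 2
2 ^ 2 = 0
The nim-sum is 0, so this is a P-position: the player to move is in a losing position under optimal play; Alice is about to move from it and so loses — Bob wins.

Bob wins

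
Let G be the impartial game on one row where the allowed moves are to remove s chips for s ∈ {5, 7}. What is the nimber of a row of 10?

2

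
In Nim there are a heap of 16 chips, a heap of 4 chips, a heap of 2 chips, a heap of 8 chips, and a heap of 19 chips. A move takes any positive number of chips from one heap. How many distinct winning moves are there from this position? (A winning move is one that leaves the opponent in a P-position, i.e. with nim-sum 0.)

Write each in binary and XOR column by column:
  10000  (16)
  00100  (4)
  00010  (2)
  01000  (8)
  10011  (19)
  -----
  01101  (13)
The overall nim-sum is X = 13. A heap of size p has a winning move iff p XOR X < p (reduce it to p XOR X).
  16: 16 XOR 13 = 29 ≥ 16 — no move.
  4: 4 XOR 13 = 9 ≥ 4 — no move.
  2: 2 XOR 13 = 15 ≥ 2 — no move.
  8: 8 XOR 13 = 5 < 8 — winning move (to 5).
  19: 19 XOR 13 = 30 ≥ 19 — no move.
That gives 1 winning move.

1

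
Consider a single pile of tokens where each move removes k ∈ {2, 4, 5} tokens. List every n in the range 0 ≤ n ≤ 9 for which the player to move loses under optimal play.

0, 1, 7, 8

Grundy values for subtraction set {2, 4, 5}:
k:     0  1  2  3  4  5  6  7  8  9
g(k):  0  0  1  1  2  2  3  0  0  1
The P-positions (g = 0) in 0..9 are 0, 1, 7, 8.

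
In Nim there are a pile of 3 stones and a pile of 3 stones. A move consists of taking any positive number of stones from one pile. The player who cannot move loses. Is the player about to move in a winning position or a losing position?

Losing position

Nim-sum: 3 ^ 3 = 0.
The nim-sum is 0, so this is a P-position: the player to move is in a losing position under optimal play.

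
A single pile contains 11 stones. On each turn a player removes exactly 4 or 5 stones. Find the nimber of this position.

0

Compute g(0), g(1), … for moves {4, 5}:
k:     0  1  2  3  4  5  6  7  8  9 10 11
g(k):  0  0  0  0  1  1  1  1  2  0  0  0
So g(11) = 0.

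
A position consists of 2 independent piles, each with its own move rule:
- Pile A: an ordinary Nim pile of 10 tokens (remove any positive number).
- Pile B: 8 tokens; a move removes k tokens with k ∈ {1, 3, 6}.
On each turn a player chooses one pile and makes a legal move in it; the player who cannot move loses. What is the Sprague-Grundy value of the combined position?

Pile A is a plain Nim pile of size 10, so its Grundy value is 10.
Grundy values for pile B (subtraction set {1, 3, 6}):
g(0) = mex{} = 0
g(1) = mex{0} = 1
g(2) = mex{1} = 0
g(3) = mex{0} = 1
g(4) = mex{1} = 0
g(5) = mex{0} = 1
g(6) = mex{0,1} = 2
g(7) = mex{0,1,2} = 3
g(8) = mex{0,1,3} = 2
So g(8) = 2.
By the Sprague-Grundy theorem, the Grundy value of a sum of independent games is the XOR of the component values.
Combined value = 10 XOR 2 = 8.

8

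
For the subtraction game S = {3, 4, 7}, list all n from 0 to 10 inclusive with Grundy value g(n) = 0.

0, 1, 2, 10

Build the Grundy sequence with g(k) = mex{g(k−s) : s ∈ {3, 4, 7}, s ≤ k}:
g(0) = mex{} = 0
g(1) = mex{} = 0
g(2) = mex{} = 0
g(3) = mex{0} = 1
g(4) = mex{0} = 1
g(5) = mex{0} = 1
g(6) = mex{0,1} = 2
g(7) = mex{0,1} = 2
g(8) = mex{0,1} = 2
g(9) = mex{0,1,2} = 3
g(10) = mex{1,2} = 0
The P-positions (g = 0) in 0..10 are 0, 1, 2, 10.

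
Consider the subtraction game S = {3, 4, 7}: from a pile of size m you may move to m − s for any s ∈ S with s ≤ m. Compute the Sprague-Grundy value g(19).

3

Compute g(0), g(1), … for moves {3, 4, 7}:
k:     0  1  2  3  4  5  6  7  8  9 10 11 12 13 14 15 16 17 18 19
g(k):  0  0  0  1  1  1  2  2  2  3  0  0  0  1  1  1  2  2  2  3
So g(19) = 3.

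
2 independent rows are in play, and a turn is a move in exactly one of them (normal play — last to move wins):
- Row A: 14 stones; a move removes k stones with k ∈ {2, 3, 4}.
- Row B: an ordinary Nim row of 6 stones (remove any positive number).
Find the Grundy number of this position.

7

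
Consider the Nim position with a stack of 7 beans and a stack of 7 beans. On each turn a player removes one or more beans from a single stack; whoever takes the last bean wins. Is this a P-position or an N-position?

Write each in binary and XOR column by column:
  111  (7)
  111  (7)
  ---
  000  (0)
The nim-sum is 0, so this is a P-position: the player to move is in a losing position under optimal play.

P-position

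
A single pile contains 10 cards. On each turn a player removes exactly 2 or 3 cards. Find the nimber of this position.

0

Build the Grundy sequence with g(k) = mex{g(k−s) : s ∈ {2, 3}, s ≤ k}:
k:     0  1  2  3  4  5  6  7  8  9 10
g(k):  0  0  1  1  2  0  0  1  1  2  0
So g(10) = 0.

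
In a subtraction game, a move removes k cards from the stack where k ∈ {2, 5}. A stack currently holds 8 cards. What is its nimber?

Grundy values for subtraction set {2, 5}:
k:     0  1  2  3  4  5  6  7  8
g(k):  0  0  1  1  0  2  1  0  0
So g(8) = 0.

0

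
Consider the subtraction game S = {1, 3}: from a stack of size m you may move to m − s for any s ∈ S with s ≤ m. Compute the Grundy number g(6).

Compute g(0), g(1), … for moves {1, 3}:
g(0) = mex{} = 0
g(1) = mex{0} = 1
g(2) = mex{1} = 0
g(3) = mex{0} = 1
g(4) = mex{1} = 0
g(5) = mex{0} = 1
g(6) = mex{1} = 0
So g(6) = 0.

0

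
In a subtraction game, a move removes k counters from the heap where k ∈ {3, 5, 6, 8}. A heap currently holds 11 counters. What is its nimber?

0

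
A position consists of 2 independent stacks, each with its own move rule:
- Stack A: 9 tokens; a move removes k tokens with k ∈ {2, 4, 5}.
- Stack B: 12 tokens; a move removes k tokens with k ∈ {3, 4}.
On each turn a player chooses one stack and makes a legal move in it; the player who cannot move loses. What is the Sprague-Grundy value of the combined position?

0

For stack A, compute g(0), g(1), … with moves {2, 4, 5}:
g(0) = mex{} = 0
g(1) = mex{} = 0
g(2) = mex{0} = 1
g(3) = mex{0} = 1
g(4) = mex{0,1} = 2
g(5) = mex{0,1} = 2
g(6) = mex{0,1,2} = 3
g(7) = mex{1,2} = 0
g(8) = mex{1,2,3} = 0
g(9) = mex{0,2} = 1
So g(9) = 1.
Grundy values for stack B (subtraction set {3, 4}):
k:     0  1  2  3  4  5  6  7  8  9 10 11 12
g(k):  0  0  0  1  1  1  2  0  0  0  1  1  1
So g(12) = 1.
The value of a disjunctive sum is the nim-sum of the parts.
Combined value = 1 ⊕ 1 = 0.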